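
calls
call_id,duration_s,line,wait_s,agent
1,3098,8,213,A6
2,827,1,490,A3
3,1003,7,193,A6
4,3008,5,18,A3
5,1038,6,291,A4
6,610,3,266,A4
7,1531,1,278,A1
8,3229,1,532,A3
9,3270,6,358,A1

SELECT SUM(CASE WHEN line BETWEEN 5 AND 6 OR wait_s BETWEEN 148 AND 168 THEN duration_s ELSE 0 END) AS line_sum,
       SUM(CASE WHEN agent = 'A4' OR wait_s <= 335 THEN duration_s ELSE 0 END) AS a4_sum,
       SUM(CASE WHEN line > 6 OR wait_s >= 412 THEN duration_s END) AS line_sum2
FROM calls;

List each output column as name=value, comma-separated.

[line_sum: line BETWEEN 5 AND 6 OR wait_s BETWEEN 148 AND 168]
call_id=1: ✗
call_id=2: ✗
call_id=3: ✗
call_id=4: ✓ → 3008
call_id=5: ✓ → 1038
call_id=6: ✗
call_id=7: ✗
call_id=8: ✗
call_id=9: ✓ → 3270
line_sum = 3008 + 1038 + 3270 = 7316
—
[a4_sum: agent = 'A4' OR wait_s <= 335]
call_id=1: ✓ → 3098
call_id=2: ✗
call_id=3: ✓ → 1003
call_id=4: ✓ → 3008
call_id=5: ✓ → 1038
call_id=6: ✓ → 610
call_id=7: ✓ → 1531
call_id=8: ✗
call_id=9: ✗
a4_sum = 3098 + 1003 + 3008 + 1038 + 610 + 1531 = 10288
—
[line_sum2: line > 6 OR wait_s >= 412]
call_id=1: ✓ → 3098
call_id=2: ✓ → 827
call_id=3: ✓ → 1003
call_id=4: ✗
call_id=5: ✗
call_id=6: ✗
call_id=7: ✗
call_id=8: ✓ → 3229
call_id=9: ✗
line_sum2 = 3098 + 827 + 1003 + 3229 = 8157

line_sum=7316, a4_sum=10288, line_sum2=8157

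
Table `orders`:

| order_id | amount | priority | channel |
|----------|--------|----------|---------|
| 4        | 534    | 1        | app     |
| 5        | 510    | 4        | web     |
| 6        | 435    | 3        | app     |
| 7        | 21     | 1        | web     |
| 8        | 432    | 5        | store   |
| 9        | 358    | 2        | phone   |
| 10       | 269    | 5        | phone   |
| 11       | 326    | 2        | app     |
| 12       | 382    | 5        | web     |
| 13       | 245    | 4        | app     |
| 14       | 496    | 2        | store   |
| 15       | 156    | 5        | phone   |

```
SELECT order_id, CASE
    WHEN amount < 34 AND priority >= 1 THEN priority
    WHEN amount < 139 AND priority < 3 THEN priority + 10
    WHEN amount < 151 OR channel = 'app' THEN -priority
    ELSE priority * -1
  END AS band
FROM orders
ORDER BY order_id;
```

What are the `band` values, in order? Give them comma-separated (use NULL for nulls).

order_id=4: amount < 151 OR channel = 'app' → -1
order_id=5: ELSE → -4
order_id=6: amount < 151 OR channel = 'app' → -3
order_id=7: amount < 34 AND priority >= 1 → 1
order_id=8: ELSE → -5
order_id=9: ELSE → -2
order_id=10: ELSE → -5
order_id=11: amount < 151 OR channel = 'app' → -2
order_id=12: ELSE → -5
order_id=13: amount < 151 OR channel = 'app' → -4
order_id=14: ELSE → -2
order_id=15: ELSE → -5

-1, -4, -3, 1, -5, -2, -5, -2, -5, -4, -2, -5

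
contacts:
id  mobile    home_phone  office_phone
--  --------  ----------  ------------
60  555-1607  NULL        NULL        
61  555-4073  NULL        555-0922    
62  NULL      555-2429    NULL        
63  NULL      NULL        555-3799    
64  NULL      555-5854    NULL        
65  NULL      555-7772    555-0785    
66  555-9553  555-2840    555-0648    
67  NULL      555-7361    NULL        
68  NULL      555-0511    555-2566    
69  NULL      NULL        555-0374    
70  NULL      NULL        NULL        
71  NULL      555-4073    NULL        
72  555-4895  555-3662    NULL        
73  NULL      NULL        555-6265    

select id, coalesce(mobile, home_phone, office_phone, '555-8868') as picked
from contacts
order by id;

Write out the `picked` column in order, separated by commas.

555-1607, 555-4073, 555-2429, 555-3799, 555-5854, 555-7772, 555-9553, 555-7361, 555-0511, 555-0374, 555-8868, 555-4073, 555-4895, 555-6265

id=60: mobile=555-1607 → 555-1607
id=61: mobile=555-4073 → 555-4073
id=62: mobile=NULL, home_phone=555-2429 → 555-2429
id=63: mobile=NULL, home_phone=NULL, office_phone=555-3799 → 555-3799
id=64: mobile=NULL, home_phone=555-5854 → 555-5854
id=65: mobile=NULL, home_phone=555-7772 → 555-7772
id=66: mobile=555-9553 → 555-9553
id=67: mobile=NULL, home_phone=555-7361 → 555-7361
id=68: mobile=NULL, home_phone=555-0511 → 555-0511
id=69: mobile=NULL, home_phone=NULL, office_phone=555-0374 → 555-0374
id=70: mobile=NULL, home_phone=NULL, office_phone=NULL, → literal 555-8868 → 555-8868
id=71: mobile=NULL, home_phone=555-4073 → 555-4073
id=72: mobile=555-4895 → 555-4895
id=73: mobile=NULL, home_phone=NULL, office_phone=555-6265 → 555-6265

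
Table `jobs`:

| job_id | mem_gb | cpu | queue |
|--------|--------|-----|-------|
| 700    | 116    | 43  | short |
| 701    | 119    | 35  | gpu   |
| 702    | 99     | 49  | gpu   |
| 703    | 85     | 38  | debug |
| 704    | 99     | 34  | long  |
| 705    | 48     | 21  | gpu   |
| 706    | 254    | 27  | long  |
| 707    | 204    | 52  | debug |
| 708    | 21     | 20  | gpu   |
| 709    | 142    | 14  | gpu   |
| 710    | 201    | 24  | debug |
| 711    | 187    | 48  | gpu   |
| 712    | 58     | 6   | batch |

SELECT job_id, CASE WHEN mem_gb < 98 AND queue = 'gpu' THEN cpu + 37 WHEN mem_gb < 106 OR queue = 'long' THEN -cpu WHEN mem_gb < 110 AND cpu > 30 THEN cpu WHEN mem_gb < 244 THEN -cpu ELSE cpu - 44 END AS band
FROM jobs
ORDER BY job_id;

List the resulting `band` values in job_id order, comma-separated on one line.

-43, -35, -49, -38, -34, 58, -27, -52, 57, -14, -24, -48, -6

job_id=700: mem_gb < 244 → -43
job_id=701: mem_gb < 244 → -35
job_id=702: mem_gb < 106 OR queue = 'long' → -49
job_id=703: mem_gb < 106 OR queue = 'long' → -38
job_id=704: mem_gb < 106 OR queue = 'long' → -34
job_id=705: mem_gb < 98 AND queue = 'gpu' → 58
job_id=706: mem_gb < 106 OR queue = 'long' → -27
job_id=707: mem_gb < 244 → -52
job_id=708: mem_gb < 98 AND queue = 'gpu' → 57
job_id=709: mem_gb < 244 → -14
job_id=710: mem_gb < 244 → -24
job_id=711: mem_gb < 244 → -48
job_id=712: mem_gb < 106 OR queue = 'long' → -6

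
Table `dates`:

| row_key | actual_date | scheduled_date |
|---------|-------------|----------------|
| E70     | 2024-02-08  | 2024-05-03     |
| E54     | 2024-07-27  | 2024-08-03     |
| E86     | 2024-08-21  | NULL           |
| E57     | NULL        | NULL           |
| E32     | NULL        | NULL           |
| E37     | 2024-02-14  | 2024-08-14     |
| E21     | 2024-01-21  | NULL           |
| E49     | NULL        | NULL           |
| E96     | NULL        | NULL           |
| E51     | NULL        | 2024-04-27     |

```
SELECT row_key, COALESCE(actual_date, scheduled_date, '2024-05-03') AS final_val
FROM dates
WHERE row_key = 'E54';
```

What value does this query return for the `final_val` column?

row_key = E54: actual_date=2024-07-27, scheduled_date=2024-08-03.
actual_date=2024-07-27 → 2024-07-27

2024-07-27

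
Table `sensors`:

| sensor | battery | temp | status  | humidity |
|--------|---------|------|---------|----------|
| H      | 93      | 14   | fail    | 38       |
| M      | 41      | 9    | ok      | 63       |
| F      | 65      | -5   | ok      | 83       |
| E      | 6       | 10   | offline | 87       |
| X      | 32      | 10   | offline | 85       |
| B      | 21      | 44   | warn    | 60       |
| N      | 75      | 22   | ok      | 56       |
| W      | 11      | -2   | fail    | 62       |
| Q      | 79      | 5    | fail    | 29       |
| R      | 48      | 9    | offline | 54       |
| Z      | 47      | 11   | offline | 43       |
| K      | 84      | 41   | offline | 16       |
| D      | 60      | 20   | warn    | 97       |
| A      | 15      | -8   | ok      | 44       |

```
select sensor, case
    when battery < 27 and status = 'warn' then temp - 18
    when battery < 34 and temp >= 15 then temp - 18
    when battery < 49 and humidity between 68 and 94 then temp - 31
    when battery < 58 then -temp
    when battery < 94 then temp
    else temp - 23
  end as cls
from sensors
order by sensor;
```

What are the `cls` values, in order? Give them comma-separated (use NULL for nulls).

8, 26, 20, -21, -5, 14, 41, -9, 22, 5, -9, 2, -21, -11

sensor=A: battery < 58 → 8
sensor=B: battery < 27 and status = 'warn' → 26
sensor=D: battery < 94 → 20
sensor=E: battery < 49 and humidity between 68 and 94 → -21
sensor=F: battery < 94 → -5
sensor=H: battery < 94 → 14
sensor=K: battery < 94 → 41
sensor=M: battery < 58 → -9
sensor=N: battery < 94 → 22
sensor=Q: battery < 94 → 5
sensor=R: battery < 58 → -9
sensor=W: battery < 58 → 2
sensor=X: battery < 49 and humidity between 68 and 94 → -21
sensor=Z: battery < 58 → -11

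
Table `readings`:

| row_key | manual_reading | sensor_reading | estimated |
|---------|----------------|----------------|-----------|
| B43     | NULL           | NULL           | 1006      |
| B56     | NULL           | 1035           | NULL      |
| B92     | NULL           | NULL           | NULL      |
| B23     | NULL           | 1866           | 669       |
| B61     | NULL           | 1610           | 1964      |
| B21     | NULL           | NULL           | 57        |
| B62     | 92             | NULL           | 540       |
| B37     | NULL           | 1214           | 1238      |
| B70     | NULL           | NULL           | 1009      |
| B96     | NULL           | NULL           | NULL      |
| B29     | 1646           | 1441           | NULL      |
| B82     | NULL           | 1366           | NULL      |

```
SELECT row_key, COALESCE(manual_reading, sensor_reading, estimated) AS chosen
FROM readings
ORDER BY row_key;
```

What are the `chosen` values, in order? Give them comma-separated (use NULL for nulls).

row_key=B21: manual_reading=NULL, sensor_reading=NULL, estimated=57 → 57
row_key=B23: manual_reading=NULL, sensor_reading=1866 → 1866
row_key=B29: manual_reading=1646 → 1646
row_key=B37: manual_reading=NULL, sensor_reading=1214 → 1214
row_key=B43: manual_reading=NULL, sensor_reading=NULL, estimated=1006 → 1006
row_key=B56: manual_reading=NULL, sensor_reading=1035 → 1035
row_key=B61: manual_reading=NULL, sensor_reading=1610 → 1610
row_key=B62: manual_reading=92 → 92
row_key=B70: manual_reading=NULL, sensor_reading=NULL, estimated=1009 → 1009
row_key=B82: manual_reading=NULL, sensor_reading=1366 → 1366
row_key=B92: manual_reading=NULL, sensor_reading=NULL, estimated=NULL (all NULL) → NULL
row_key=B96: manual_reading=NULL, sensor_reading=NULL, estimated=NULL (all NULL) → NULL

57, 1866, 1646, 1214, 1006, 1035, 1610, 92, 1009, 1366, NULL, NULL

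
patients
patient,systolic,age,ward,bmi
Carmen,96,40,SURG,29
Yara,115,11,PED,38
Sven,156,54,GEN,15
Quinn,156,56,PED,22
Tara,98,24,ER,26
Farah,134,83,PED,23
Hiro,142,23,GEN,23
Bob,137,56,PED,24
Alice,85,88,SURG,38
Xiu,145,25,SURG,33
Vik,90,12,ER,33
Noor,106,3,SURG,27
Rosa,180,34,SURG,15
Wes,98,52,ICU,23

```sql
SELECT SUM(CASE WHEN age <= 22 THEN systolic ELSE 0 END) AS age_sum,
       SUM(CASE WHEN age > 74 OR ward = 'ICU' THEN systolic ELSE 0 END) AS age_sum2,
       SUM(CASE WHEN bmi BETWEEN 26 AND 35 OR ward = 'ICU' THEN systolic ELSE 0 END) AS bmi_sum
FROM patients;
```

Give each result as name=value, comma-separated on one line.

[age_sum: age <= 22]
patient=Carmen: ✗
patient=Yara: ✓ → 115
patient=Sven: ✗
patient=Quinn: ✗
patient=Tara: ✗
patient=Farah: ✗
patient=Hiro: ✗
patient=Bob: ✗
patient=Alice: ✗
patient=Xiu: ✗
patient=Vik: ✓ → 90
patient=Noor: ✓ → 106
patient=Rosa: ✗
patient=Wes: ✗
age_sum = 115 + 90 + 106 = 311
—
[age_sum2: age > 74 OR ward = 'ICU']
patient=Carmen: ✗
patient=Yara: ✗
patient=Sven: ✗
patient=Quinn: ✗
patient=Tara: ✗
patient=Farah: ✓ → 134
patient=Hiro: ✗
patient=Bob: ✗
patient=Alice: ✓ → 85
patient=Xiu: ✗
patient=Vik: ✗
patient=Noor: ✗
patient=Rosa: ✗
patient=Wes: ✓ → 98
age_sum2 = 134 + 85 + 98 = 317
—
[bmi_sum: bmi BETWEEN 26 AND 35 OR ward = 'ICU']
patient=Carmen: ✓ → 96
patient=Yara: ✗
patient=Sven: ✗
patient=Quinn: ✗
patient=Tara: ✓ → 98
patient=Farah: ✗
patient=Hiro: ✗
patient=Bob: ✗
patient=Alice: ✗
patient=Xiu: ✓ → 145
patient=Vik: ✓ → 90
patient=Noor: ✓ → 106
patient=Rosa: ✗
patient=Wes: ✓ → 98
bmi_sum = 96 + 98 + 145 + 90 + 106 + 98 = 633

age_sum=311, age_sum2=317, bmi_sum=633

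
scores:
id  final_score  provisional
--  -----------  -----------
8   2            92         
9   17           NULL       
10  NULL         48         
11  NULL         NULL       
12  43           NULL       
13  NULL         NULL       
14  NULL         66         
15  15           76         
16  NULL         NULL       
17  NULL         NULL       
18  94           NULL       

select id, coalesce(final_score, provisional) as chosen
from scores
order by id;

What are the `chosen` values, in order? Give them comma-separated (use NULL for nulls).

id=8: final_score=2 → 2
id=9: final_score=17 → 17
id=10: final_score=NULL, provisional=48 → 48
id=11: final_score=NULL, provisional=NULL (all NULL) → NULL
id=12: final_score=43 → 43
id=13: final_score=NULL, provisional=NULL (all NULL) → NULL
id=14: final_score=NULL, provisional=66 → 66
id=15: final_score=15 → 15
id=16: final_score=NULL, provisional=NULL (all NULL) → NULL
id=17: final_score=NULL, provisional=NULL (all NULL) → NULL
id=18: final_score=94 → 94

2, 17, 48, NULL, 43, NULL, 66, 15, NULL, NULL, 94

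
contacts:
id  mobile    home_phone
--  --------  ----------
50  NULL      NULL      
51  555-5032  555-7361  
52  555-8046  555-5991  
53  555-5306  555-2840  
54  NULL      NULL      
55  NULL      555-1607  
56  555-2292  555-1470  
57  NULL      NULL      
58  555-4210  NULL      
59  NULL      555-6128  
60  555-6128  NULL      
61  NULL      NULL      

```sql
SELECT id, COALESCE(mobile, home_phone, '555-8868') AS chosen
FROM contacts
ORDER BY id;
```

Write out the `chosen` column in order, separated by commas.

555-8868, 555-5032, 555-8046, 555-5306, 555-8868, 555-1607, 555-2292, 555-8868, 555-4210, 555-6128, 555-6128, 555-8868

id=50: mobile=NULL, home_phone=NULL, → literal 555-8868 → 555-8868
id=51: mobile=555-5032 → 555-5032
id=52: mobile=555-8046 → 555-8046
id=53: mobile=555-5306 → 555-5306
id=54: mobile=NULL, home_phone=NULL, → literal 555-8868 → 555-8868
id=55: mobile=NULL, home_phone=555-1607 → 555-1607
id=56: mobile=555-2292 → 555-2292
id=57: mobile=NULL, home_phone=NULL, → literal 555-8868 → 555-8868
id=58: mobile=555-4210 → 555-4210
id=59: mobile=NULL, home_phone=555-6128 → 555-6128
id=60: mobile=555-6128 → 555-6128
id=61: mobile=NULL, home_phone=NULL, → literal 555-8868 → 555-8868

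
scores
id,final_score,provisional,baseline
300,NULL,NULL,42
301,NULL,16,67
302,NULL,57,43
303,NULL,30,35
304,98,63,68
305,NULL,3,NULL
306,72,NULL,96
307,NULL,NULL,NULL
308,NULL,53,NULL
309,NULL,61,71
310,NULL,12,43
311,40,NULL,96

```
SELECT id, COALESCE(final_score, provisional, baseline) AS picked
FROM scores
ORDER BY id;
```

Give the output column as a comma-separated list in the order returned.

id=300: final_score=NULL, provisional=NULL, baseline=42 → 42
id=301: final_score=NULL, provisional=16 → 16
id=302: final_score=NULL, provisional=57 → 57
id=303: final_score=NULL, provisional=30 → 30
id=304: final_score=98 → 98
id=305: final_score=NULL, provisional=3 → 3
id=306: final_score=72 → 72
id=307: final_score=NULL, provisional=NULL, baseline=NULL (all NULL) → NULL
id=308: final_score=NULL, provisional=53 → 53
id=309: final_score=NULL, provisional=61 → 61
id=310: final_score=NULL, provisional=12 → 12
id=311: final_score=40 → 40

42, 16, 57, 30, 98, 3, 72, NULL, 53, 61, 12, 40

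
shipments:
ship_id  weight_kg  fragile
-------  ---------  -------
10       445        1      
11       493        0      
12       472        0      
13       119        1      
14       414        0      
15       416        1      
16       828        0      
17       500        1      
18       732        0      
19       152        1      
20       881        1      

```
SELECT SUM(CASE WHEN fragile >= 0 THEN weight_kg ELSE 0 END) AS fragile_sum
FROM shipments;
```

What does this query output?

5452

ship_id=10: ✓ → 445
ship_id=11: ✓ → 493
ship_id=12: ✓ → 472
ship_id=13: ✓ → 119
ship_id=14: ✓ → 414
ship_id=15: ✓ → 416
ship_id=16: ✓ → 828
ship_id=17: ✓ → 500
ship_id=18: ✓ → 732
ship_id=19: ✓ → 152
ship_id=20: ✓ → 881
fragile_sum = 445 + 493 + 472 + 119 + 414 + 416 + 828 + 500 + 732 + 152 + 881 = 5452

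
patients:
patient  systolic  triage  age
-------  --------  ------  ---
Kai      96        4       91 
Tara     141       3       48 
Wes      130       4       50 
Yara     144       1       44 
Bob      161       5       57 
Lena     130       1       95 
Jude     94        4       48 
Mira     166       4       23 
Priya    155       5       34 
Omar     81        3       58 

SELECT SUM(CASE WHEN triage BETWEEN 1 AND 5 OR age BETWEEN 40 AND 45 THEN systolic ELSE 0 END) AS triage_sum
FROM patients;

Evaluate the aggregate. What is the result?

1298

patient=Kai: ✓ → 96
patient=Tara: ✓ → 141
patient=Wes: ✓ → 130
patient=Yara: ✓ → 144
patient=Bob: ✓ → 161
patient=Lena: ✓ → 130
patient=Jude: ✓ → 94
patient=Mira: ✓ → 166
patient=Priya: ✓ → 155
patient=Omar: ✓ → 81
triage_sum = 96 + 141 + 130 + 144 + 161 + 130 + 94 + 166 + 155 + 81 = 1298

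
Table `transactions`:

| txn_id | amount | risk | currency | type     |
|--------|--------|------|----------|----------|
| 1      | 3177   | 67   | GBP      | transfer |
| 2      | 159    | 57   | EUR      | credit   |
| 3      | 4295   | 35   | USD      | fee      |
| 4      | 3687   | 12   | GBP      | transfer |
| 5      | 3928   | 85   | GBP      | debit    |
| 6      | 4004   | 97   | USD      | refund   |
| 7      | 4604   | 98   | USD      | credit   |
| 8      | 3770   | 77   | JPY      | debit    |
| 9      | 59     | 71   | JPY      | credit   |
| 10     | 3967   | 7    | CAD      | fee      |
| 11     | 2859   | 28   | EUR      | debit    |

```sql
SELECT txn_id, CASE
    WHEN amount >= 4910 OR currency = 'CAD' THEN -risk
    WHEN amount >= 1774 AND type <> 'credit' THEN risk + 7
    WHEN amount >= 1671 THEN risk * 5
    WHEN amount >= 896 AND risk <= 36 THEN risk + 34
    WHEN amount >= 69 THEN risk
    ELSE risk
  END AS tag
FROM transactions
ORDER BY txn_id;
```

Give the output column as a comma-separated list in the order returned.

txn_id=1: amount >= 1774 AND type <> 'credit' → 74
txn_id=2: amount >= 69 → 57
txn_id=3: amount >= 1774 AND type <> 'credit' → 42
txn_id=4: amount >= 1774 AND type <> 'credit' → 19
txn_id=5: amount >= 1774 AND type <> 'credit' → 92
txn_id=6: amount >= 1774 AND type <> 'credit' → 104
txn_id=7: amount >= 1671 → 490
txn_id=8: amount >= 1774 AND type <> 'credit' → 84
txn_id=9: ELSE → 71
txn_id=10: amount >= 4910 OR currency = 'CAD' → -7
txn_id=11: amount >= 1774 AND type <> 'credit' → 35

74, 57, 42, 19, 92, 104, 490, 84, 71, -7, 35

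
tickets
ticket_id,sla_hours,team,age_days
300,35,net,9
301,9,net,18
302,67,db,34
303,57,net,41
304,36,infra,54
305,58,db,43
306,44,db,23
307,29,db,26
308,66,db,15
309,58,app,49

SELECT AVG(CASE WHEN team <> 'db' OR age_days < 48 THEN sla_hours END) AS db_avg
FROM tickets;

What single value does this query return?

45.9

ticket_id=300: ✓ → 35
ticket_id=301: ✓ → 9
ticket_id=302: ✓ → 67
ticket_id=303: ✓ → 57
ticket_id=304: ✓ → 36
ticket_id=305: ✓ → 58
ticket_id=306: ✓ → 44
ticket_id=307: ✓ → 29
ticket_id=308: ✓ → 66
ticket_id=309: ✓ → 58
db_avg = (35 + 9 + 67 + 57 + 36 + 58 + 44 + 29 + 66 + 58) / 10 = 45.9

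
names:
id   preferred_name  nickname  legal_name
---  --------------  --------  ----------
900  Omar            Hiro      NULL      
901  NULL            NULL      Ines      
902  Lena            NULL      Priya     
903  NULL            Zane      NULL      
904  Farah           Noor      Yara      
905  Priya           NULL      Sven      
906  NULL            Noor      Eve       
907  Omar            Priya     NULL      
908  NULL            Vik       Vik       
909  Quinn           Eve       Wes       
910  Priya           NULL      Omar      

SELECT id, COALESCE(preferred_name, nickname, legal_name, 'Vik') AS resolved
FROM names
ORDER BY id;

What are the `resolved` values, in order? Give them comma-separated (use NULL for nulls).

id=900: preferred_name=Omar → Omar
id=901: preferred_name=NULL, nickname=NULL, legal_name=Ines → Ines
id=902: preferred_name=Lena → Lena
id=903: preferred_name=NULL, nickname=Zane → Zane
id=904: preferred_name=Farah → Farah
id=905: preferred_name=Priya → Priya
id=906: preferred_name=NULL, nickname=Noor → Noor
id=907: preferred_name=Omar → Omar
id=908: preferred_name=NULL, nickname=Vik → Vik
id=909: preferred_name=Quinn → Quinn
id=910: preferred_name=Priya → Priya

Omar, Ines, Lena, Zane, Farah, Priya, Noor, Omar, Vik, Quinn, Priya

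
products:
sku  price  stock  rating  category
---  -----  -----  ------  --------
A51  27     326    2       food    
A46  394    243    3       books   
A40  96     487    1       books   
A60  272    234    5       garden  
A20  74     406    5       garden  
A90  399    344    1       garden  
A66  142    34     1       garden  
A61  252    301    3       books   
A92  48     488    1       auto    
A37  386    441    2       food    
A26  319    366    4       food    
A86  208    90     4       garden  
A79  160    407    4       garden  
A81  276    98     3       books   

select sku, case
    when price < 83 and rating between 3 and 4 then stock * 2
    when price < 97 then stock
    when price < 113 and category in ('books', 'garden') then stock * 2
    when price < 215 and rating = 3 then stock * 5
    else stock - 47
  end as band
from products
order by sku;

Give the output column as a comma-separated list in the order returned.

406, 319, 394, 487, 196, 326, 187, 254, -13, 360, 51, 43, 297, 488

sku=A20: price < 97 → 406
sku=A26: ELSE → 319
sku=A37: ELSE → 394
sku=A40: price < 97 → 487
sku=A46: ELSE → 196
sku=A51: price < 97 → 326
sku=A60: ELSE → 187
sku=A61: ELSE → 254
sku=A66: ELSE → -13
sku=A79: ELSE → 360
sku=A81: ELSE → 51
sku=A86: ELSE → 43
sku=A90: ELSE → 297
sku=A92: price < 97 → 488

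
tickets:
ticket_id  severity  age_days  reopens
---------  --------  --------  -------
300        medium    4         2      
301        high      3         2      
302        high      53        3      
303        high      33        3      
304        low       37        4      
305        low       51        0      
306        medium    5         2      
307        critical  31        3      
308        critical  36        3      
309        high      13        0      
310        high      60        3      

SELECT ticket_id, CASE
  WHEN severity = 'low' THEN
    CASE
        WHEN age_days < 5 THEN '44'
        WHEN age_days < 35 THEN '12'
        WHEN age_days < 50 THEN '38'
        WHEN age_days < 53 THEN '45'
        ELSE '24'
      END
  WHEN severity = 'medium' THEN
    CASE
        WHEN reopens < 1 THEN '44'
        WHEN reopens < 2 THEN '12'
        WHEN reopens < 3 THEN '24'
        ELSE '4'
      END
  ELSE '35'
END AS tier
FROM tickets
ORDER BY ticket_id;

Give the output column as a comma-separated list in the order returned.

24, 35, 35, 35, 38, 45, 24, 35, 35, 35, 35

ticket_id=300: severity='medium' → inner[reopens < 3] → 24
ticket_id=301: severity='high' → outer ELSE → 35
ticket_id=302: severity='high' → outer ELSE → 35
ticket_id=303: severity='high' → outer ELSE → 35
ticket_id=304: severity='low' → inner[age_days < 50] → 38
ticket_id=305: severity='low' → inner[age_days < 53] → 45
ticket_id=306: severity='medium' → inner[reopens < 3] → 24
ticket_id=307: severity='critical' → outer ELSE → 35
ticket_id=308: severity='critical' → outer ELSE → 35
ticket_id=309: severity='high' → outer ELSE → 35
ticket_id=310: severity='high' → outer ELSE → 35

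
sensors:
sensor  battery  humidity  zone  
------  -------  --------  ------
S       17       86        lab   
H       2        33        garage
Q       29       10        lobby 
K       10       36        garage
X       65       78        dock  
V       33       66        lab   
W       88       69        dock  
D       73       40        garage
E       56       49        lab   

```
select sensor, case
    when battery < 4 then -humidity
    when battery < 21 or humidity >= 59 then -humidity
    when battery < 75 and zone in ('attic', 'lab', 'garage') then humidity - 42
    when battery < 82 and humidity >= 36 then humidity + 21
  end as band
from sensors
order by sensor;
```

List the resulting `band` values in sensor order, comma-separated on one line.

sensor=D: battery < 75 and zone in ('attic', 'lab', 'garage') → -2
sensor=E: battery < 75 and zone in ('attic', 'lab', 'garage') → 7
sensor=H: battery < 4 → -33
sensor=K: battery < 21 or humidity >= 59 → -36
sensor=Q: (no match → NULL) → NULL
sensor=S: battery < 21 or humidity >= 59 → -86
sensor=V: battery < 21 or humidity >= 59 → -66
sensor=W: battery < 21 or humidity >= 59 → -69
sensor=X: battery < 21 or humidity >= 59 → -78

-2, 7, -33, -36, NULL, -86, -66, -69, -78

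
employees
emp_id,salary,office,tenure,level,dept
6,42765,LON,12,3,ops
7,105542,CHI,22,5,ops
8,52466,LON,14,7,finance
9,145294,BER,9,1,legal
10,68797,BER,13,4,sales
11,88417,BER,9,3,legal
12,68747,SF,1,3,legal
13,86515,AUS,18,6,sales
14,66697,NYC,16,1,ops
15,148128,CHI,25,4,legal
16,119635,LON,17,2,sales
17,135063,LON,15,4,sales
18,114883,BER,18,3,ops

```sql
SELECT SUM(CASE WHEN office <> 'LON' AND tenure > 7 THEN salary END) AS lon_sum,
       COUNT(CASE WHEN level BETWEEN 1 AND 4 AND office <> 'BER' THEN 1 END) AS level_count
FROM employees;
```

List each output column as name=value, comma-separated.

[lon_sum: office <> 'LON' AND tenure > 7]
emp_id=6: ✗
emp_id=7: ✓ → 105542
emp_id=8: ✗
emp_id=9: ✓ → 145294
emp_id=10: ✓ → 68797
emp_id=11: ✓ → 88417
emp_id=12: ✗
emp_id=13: ✓ → 86515
emp_id=14: ✓ → 66697
emp_id=15: ✓ → 148128
emp_id=16: ✗
emp_id=17: ✗
emp_id=18: ✓ → 114883
lon_sum = 105542 + 145294 + 68797 + 88417 + 86515 + 66697 + 148128 + 114883 = 824273
—
[level_count: level BETWEEN 1 AND 4 AND office <> 'BER']
emp_id=6: ✓ → 1
emp_id=7: ✗
emp_id=8: ✗
emp_id=9: ✗
emp_id=10: ✗
emp_id=11: ✗
emp_id=12: ✓ → 1
emp_id=13: ✗
emp_id=14: ✓ → 1
emp_id=15: ✓ → 1
emp_id=16: ✓ → 1
emp_id=17: ✓ → 1
emp_id=18: ✗
level_count = COUNT(1, 1, 1, 1, 1, 1) = 6

lon_sum=824273, level_count=6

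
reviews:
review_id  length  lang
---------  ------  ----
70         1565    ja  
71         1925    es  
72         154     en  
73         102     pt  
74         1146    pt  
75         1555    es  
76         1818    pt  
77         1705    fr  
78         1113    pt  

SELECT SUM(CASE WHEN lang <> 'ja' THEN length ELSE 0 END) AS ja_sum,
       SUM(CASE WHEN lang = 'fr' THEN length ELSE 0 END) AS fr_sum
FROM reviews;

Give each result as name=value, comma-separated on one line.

ja_sum=9518, fr_sum=1705

[ja_sum: lang <> 'ja']
review_id=70: ✗
review_id=71: ✓ → 1925
review_id=72: ✓ → 154
review_id=73: ✓ → 102
review_id=74: ✓ → 1146
review_id=75: ✓ → 1555
review_id=76: ✓ → 1818
review_id=77: ✓ → 1705
review_id=78: ✓ → 1113
ja_sum = 1925 + 154 + 102 + 1146 + 1555 + 1818 + 1705 + 1113 = 9518
—
[fr_sum: lang = 'fr']
review_id=70: ✗
review_id=71: ✗
review_id=72: ✗
review_id=73: ✗
review_id=74: ✗
review_id=75: ✗
review_id=76: ✗
review_id=77: ✓ → 1705
review_id=78: ✗
fr_sum = 1705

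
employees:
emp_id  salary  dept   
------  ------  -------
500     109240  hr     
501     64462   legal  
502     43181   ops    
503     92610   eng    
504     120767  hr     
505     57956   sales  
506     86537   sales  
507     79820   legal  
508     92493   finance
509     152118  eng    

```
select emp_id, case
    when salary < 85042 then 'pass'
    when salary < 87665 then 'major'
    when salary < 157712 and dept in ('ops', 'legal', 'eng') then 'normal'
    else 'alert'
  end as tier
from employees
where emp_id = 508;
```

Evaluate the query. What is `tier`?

alert

emp_id = 508: salary=92493, dept=finance.
salary < 85042 → false
salary < 87665 → false
salary < 157712 and dept in ('ops', 'legal', 'eng') → false
No prior WHEN matched → ELSE → alert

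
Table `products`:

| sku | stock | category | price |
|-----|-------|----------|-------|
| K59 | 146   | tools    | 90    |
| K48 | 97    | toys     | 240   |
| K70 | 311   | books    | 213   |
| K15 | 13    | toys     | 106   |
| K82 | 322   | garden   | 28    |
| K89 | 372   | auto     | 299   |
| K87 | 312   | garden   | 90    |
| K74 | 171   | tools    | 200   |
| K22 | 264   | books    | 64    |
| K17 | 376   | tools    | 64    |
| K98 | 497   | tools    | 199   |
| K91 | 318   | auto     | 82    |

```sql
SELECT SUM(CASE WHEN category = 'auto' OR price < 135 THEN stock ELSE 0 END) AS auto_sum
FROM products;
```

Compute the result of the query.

2123

sku=K59: ✓ → 146
sku=K48: ✗
sku=K70: ✗
sku=K15: ✓ → 13
sku=K82: ✓ → 322
sku=K89: ✓ → 372
sku=K87: ✓ → 312
sku=K74: ✗
sku=K22: ✓ → 264
sku=K17: ✓ → 376
sku=K98: ✗
sku=K91: ✓ → 318
auto_sum = 146 + 13 + 322 + 372 + 312 + 264 + 376 + 318 = 2123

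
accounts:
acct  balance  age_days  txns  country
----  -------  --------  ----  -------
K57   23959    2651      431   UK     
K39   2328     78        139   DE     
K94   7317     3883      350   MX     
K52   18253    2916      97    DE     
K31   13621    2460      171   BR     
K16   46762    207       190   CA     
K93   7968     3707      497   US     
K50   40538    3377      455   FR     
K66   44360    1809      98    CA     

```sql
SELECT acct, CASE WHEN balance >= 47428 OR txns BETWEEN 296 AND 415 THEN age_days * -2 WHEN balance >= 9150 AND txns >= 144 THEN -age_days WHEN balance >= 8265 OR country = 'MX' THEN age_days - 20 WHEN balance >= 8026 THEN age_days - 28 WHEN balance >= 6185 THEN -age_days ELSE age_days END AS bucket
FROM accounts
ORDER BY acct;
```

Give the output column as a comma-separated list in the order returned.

acct=K16: balance >= 9150 AND txns >= 144 → -207
acct=K31: balance >= 9150 AND txns >= 144 → -2460
acct=K39: ELSE → 78
acct=K50: balance >= 9150 AND txns >= 144 → -3377
acct=K52: balance >= 8265 OR country = 'MX' → 2896
acct=K57: balance >= 9150 AND txns >= 144 → -2651
acct=K66: balance >= 8265 OR country = 'MX' → 1789
acct=K93: balance >= 6185 → -3707
acct=K94: balance >= 47428 OR txns BETWEEN 296 AND 415 → -7766

-207, -2460, 78, -3377, 2896, -2651, 1789, -3707, -7766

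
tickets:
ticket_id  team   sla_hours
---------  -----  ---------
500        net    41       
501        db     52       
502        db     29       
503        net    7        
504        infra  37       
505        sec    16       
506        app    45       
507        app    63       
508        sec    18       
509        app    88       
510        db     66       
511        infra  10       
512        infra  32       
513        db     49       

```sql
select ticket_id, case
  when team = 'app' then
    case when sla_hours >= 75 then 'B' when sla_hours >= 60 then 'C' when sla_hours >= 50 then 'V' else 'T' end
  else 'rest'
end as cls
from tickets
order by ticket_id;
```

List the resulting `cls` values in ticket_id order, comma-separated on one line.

rest, rest, rest, rest, rest, rest, T, C, rest, B, rest, rest, rest, rest

ticket_id=500: team='net' → outer ELSE → rest
ticket_id=501: team='db' → outer ELSE → rest
ticket_id=502: team='db' → outer ELSE → rest
ticket_id=503: team='net' → outer ELSE → rest
ticket_id=504: team='infra' → outer ELSE → rest
ticket_id=505: team='sec' → outer ELSE → rest
ticket_id=506: team='app' → inner[ELSE] → T
ticket_id=507: team='app' → inner[sla_hours >= 60] → C
ticket_id=508: team='sec' → outer ELSE → rest
ticket_id=509: team='app' → inner[sla_hours >= 75] → B
ticket_id=510: team='db' → outer ELSE → rest
ticket_id=511: team='infra' → outer ELSE → rest
ticket_id=512: team='infra' → outer ELSE → rest
ticket_id=513: team='db' → outer ELSE → rest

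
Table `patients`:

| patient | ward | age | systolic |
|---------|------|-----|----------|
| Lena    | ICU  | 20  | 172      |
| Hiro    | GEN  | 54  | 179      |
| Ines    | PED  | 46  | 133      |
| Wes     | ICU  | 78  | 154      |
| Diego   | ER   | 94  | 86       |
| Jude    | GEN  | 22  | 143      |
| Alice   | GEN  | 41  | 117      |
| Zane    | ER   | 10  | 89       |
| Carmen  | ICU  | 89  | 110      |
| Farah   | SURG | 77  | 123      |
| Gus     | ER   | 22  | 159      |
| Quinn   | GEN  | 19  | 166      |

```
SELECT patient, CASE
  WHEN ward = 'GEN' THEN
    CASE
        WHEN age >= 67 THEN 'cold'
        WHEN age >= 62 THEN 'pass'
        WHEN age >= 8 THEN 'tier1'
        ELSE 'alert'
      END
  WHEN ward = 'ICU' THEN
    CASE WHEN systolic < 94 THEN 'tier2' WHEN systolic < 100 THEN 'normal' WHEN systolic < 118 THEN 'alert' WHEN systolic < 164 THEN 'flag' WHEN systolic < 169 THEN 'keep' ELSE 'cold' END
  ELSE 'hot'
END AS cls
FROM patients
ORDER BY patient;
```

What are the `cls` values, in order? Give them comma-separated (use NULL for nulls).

tier1, alert, hot, hot, hot, tier1, hot, tier1, cold, tier1, flag, hot

patient=Alice: ward='GEN' → inner[age >= 8] → tier1
patient=Carmen: ward='ICU' → inner[systolic < 118] → alert
patient=Diego: ward='ER' → outer ELSE → hot
patient=Farah: ward='SURG' → outer ELSE → hot
patient=Gus: ward='ER' → outer ELSE → hot
patient=Hiro: ward='GEN' → inner[age >= 8] → tier1
patient=Ines: ward='PED' → outer ELSE → hot
patient=Jude: ward='GEN' → inner[age >= 8] → tier1
patient=Lena: ward='ICU' → inner[ELSE] → cold
patient=Quinn: ward='GEN' → inner[age >= 8] → tier1
patient=Wes: ward='ICU' → inner[systolic < 164] → flag
patient=Zane: ward='ER' → outer ELSE → hot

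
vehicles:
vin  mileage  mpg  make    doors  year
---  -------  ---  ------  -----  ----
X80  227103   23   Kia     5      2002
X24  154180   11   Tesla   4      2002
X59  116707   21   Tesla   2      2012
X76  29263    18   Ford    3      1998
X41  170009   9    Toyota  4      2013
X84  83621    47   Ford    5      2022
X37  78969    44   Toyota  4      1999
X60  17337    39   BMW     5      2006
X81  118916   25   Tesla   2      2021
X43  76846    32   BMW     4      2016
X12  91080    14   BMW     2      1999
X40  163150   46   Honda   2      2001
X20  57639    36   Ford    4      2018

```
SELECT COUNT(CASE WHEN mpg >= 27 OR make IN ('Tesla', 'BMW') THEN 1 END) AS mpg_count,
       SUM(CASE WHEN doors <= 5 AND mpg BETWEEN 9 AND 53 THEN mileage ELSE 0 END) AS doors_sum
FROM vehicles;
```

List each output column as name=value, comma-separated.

[mpg_count: mpg >= 27 OR make IN ('Tesla', 'BMW')]
vin=X80: ✗
vin=X24: ✓ → 1
vin=X59: ✓ → 1
vin=X76: ✗
vin=X41: ✗
vin=X84: ✓ → 1
vin=X37: ✓ → 1
vin=X60: ✓ → 1
vin=X81: ✓ → 1
vin=X43: ✓ → 1
vin=X12: ✓ → 1
vin=X40: ✓ → 1
vin=X20: ✓ → 1
mpg_count = COUNT(1, 1, 1, 1, 1, 1, 1, 1, 1, 1) = 10
—
[doors_sum: doors <= 5 AND mpg BETWEEN 9 AND 53]
vin=X80: ✓ → 227103
vin=X24: ✓ → 154180
vin=X59: ✓ → 116707
vin=X76: ✓ → 29263
vin=X41: ✓ → 170009
vin=X84: ✓ → 83621
vin=X37: ✓ → 78969
vin=X60: ✓ → 17337
vin=X81: ✓ → 118916
vin=X43: ✓ → 76846
vin=X12: ✓ → 91080
vin=X40: ✓ → 163150
vin=X20: ✓ → 57639
doors_sum = 227103 + 154180 + 116707 + 29263 + 170009 + 83621 + 78969 + 17337 + 118916 + 76846 + 91080 + 163150 + 57639 = 1384820

mpg_count=10, doors_sum=1384820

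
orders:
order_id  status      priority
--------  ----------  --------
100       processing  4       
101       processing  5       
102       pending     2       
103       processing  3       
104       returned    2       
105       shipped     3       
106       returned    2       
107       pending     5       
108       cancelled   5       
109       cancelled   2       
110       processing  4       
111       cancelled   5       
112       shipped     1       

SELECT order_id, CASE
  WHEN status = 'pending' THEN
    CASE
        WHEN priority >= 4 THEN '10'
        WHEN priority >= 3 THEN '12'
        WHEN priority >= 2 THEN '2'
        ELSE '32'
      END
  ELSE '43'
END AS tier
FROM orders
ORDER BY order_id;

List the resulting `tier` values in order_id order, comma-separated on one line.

43, 43, 2, 43, 43, 43, 43, 10, 43, 43, 43, 43, 43

order_id=100: status='processing' → outer ELSE → 43
order_id=101: status='processing' → outer ELSE → 43
order_id=102: status='pending' → inner[priority >= 2] → 2
order_id=103: status='processing' → outer ELSE → 43
order_id=104: status='returned' → outer ELSE → 43
order_id=105: status='shipped' → outer ELSE → 43
order_id=106: status='returned' → outer ELSE → 43
order_id=107: status='pending' → inner[priority >= 4] → 10
order_id=108: status='cancelled' → outer ELSE → 43
order_id=109: status='cancelled' → outer ELSE → 43
order_id=110: status='processing' → outer ELSE → 43
order_id=111: status='cancelled' → outer ELSE → 43
order_id=112: status='shipped' → outer ELSE → 43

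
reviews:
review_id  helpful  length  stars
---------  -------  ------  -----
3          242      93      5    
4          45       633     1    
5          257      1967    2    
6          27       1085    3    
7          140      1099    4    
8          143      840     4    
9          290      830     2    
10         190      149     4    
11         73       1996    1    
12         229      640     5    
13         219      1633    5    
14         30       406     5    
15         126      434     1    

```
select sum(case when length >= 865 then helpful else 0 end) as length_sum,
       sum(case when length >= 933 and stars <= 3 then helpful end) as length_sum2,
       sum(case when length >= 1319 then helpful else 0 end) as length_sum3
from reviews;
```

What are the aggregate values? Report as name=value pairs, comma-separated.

[length_sum: length >= 865]
review_id=3: ✗
review_id=4: ✗
review_id=5: ✓ → 257
review_id=6: ✓ → 27
review_id=7: ✓ → 140
review_id=8: ✗
review_id=9: ✗
review_id=10: ✗
review_id=11: ✓ → 73
review_id=12: ✗
review_id=13: ✓ → 219
review_id=14: ✗
review_id=15: ✗
length_sum = 257 + 27 + 140 + 73 + 219 = 716
—
[length_sum2: length >= 933 and stars <= 3]
review_id=3: ✗
review_id=4: ✗
review_id=5: ✓ → 257
review_id=6: ✓ → 27
review_id=7: ✗
review_id=8: ✗
review_id=9: ✗
review_id=10: ✗
review_id=11: ✓ → 73
review_id=12: ✗
review_id=13: ✗
review_id=14: ✗
review_id=15: ✗
length_sum2 = 257 + 27 + 73 = 357
—
[length_sum3: length >= 1319]
review_id=3: ✗
review_id=4: ✗
review_id=5: ✓ → 257
review_id=6: ✗
review_id=7: ✗
review_id=8: ✗
review_id=9: ✗
review_id=10: ✗
review_id=11: ✓ → 73
review_id=12: ✗
review_id=13: ✓ → 219
review_id=14: ✗
review_id=15: ✗
length_sum3 = 257 + 73 + 219 = 549

length_sum=716, length_sum2=357, length_sum3=549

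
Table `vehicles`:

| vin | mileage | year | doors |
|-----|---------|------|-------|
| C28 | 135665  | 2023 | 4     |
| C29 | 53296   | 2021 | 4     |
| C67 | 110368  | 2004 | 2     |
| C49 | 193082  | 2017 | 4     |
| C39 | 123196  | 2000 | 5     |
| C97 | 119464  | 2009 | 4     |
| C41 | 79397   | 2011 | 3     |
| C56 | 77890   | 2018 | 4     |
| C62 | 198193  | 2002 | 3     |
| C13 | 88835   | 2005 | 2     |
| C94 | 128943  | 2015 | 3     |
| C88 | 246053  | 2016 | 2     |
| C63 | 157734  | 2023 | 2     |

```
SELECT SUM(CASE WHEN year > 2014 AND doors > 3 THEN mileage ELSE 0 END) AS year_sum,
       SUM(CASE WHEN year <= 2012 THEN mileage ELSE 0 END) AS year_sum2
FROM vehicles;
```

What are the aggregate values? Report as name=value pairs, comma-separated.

year_sum=459933, year_sum2=719453

[year_sum: year > 2014 AND doors > 3]
vin=C28: ✓ → 135665
vin=C29: ✓ → 53296
vin=C67: ✗
vin=C49: ✓ → 193082
vin=C39: ✗
vin=C97: ✗
vin=C41: ✗
vin=C56: ✓ → 77890
vin=C62: ✗
vin=C13: ✗
vin=C94: ✗
vin=C88: ✗
vin=C63: ✗
year_sum = 135665 + 53296 + 193082 + 77890 = 459933
—
[year_sum2: year <= 2012]
vin=C28: ✗
vin=C29: ✗
vin=C67: ✓ → 110368
vin=C49: ✗
vin=C39: ✓ → 123196
vin=C97: ✓ → 119464
vin=C41: ✓ → 79397
vin=C56: ✗
vin=C62: ✓ → 198193
vin=C13: ✓ → 88835
vin=C94: ✗
vin=C88: ✗
vin=C63: ✗
year_sum2 = 110368 + 123196 + 119464 + 79397 + 198193 + 88835 = 719453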